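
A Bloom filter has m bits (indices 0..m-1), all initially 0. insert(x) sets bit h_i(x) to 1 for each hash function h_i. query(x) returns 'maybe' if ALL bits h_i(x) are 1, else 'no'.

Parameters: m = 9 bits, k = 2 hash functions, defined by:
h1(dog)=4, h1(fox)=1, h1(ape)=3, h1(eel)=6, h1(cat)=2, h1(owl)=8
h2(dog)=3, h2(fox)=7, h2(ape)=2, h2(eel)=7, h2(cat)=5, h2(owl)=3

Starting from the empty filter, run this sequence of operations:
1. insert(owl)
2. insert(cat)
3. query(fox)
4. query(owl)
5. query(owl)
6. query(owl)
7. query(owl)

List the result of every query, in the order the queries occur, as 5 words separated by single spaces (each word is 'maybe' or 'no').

Start: bits=000000000
Op 1: insert owl -> sets bits 3 8 -> bits=000100001
Op 2: insert cat -> sets bits 2 5 -> bits=001101001
Op 3: query fox -> checks bit1=0, bit7=0 (has a 0) -> no
Op 4: query owl -> checks bit3=1, bit8=1 (all 1) -> maybe
Op 5: query owl -> checks bit3=1, bit8=1 (all 1) -> maybe
Op 6: query owl -> checks bit3=1, bit8=1 (all 1) -> maybe
Op 7: query owl -> checks bit3=1, bit8=1 (all 1) -> maybe
Query results in order: no maybe maybe maybe maybe

Answer: no maybe maybe maybe maybe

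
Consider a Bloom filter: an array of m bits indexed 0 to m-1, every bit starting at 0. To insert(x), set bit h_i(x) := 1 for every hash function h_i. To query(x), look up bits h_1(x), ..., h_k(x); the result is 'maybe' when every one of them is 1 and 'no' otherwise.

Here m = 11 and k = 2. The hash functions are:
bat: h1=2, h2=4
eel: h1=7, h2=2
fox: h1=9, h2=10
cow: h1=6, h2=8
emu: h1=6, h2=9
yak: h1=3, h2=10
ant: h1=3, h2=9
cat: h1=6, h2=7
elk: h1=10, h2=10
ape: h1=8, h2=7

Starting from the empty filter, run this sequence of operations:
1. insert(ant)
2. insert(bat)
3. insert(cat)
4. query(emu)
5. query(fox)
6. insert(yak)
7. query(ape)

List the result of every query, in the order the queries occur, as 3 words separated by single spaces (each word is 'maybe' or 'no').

Start: bits=00000000000
Op 1: insert ant -> sets bits 3 9 -> bits=00010000010
Op 2: insert bat -> sets bits 2 4 -> bits=00111000010
Op 3: insert cat -> sets bits 6 7 -> bits=00111011010
Op 4: query emu -> checks bit6=1, bit9=1 (all 1) -> maybe
Op 5: query fox -> checks bit9=1, bit10=0 (has a 0) -> no
Op 6: insert yak -> sets bits 3 10 -> bits=00111011011
Op 7: query ape -> checks bit7=1, bit8=0 (has a 0) -> no
Query results in order: maybe no no

Answer: maybe no no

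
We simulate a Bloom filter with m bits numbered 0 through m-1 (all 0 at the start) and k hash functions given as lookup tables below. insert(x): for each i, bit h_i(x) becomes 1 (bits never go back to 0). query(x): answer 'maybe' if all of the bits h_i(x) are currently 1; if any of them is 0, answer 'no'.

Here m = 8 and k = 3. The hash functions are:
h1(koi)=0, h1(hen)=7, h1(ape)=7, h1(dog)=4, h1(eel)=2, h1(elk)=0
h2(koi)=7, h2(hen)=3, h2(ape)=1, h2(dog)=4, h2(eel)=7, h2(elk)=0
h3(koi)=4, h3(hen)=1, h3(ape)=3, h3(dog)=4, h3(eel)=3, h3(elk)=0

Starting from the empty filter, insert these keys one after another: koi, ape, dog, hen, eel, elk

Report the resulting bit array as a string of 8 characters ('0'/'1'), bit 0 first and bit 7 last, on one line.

Start: bits=00000000
After insert 'koi': sets bits 0 4 7 -> bits=10001001
After insert 'ape': sets bits 1 3 7 -> bits=11011001
After insert 'dog': sets bits 4 -> bits=11011001
After insert 'hen': sets bits 1 3 7 -> bits=11011001
After insert 'eel': sets bits 2 3 7 -> bits=11111001
After insert 'elk': sets bits 0 -> bits=11111001

Answer: 11111001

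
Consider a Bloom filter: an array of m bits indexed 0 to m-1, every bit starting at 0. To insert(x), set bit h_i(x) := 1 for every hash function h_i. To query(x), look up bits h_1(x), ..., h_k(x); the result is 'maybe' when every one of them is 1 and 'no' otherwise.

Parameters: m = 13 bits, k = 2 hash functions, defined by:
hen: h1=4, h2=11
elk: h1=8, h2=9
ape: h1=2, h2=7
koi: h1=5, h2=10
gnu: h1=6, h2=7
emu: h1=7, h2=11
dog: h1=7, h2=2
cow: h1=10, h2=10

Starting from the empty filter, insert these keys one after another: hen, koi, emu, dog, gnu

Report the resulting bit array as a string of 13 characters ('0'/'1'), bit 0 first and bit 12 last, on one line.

Start: bits=0000000000000
After insert 'hen': sets bits 4 11 -> bits=0000100000010
After insert 'koi': sets bits 5 10 -> bits=0000110000110
After insert 'emu': sets bits 7 11 -> bits=0000110100110
After insert 'dog': sets bits 2 7 -> bits=0010110100110
After insert 'gnu': sets bits 6 7 -> bits=0010111100110

Answer: 0010111100110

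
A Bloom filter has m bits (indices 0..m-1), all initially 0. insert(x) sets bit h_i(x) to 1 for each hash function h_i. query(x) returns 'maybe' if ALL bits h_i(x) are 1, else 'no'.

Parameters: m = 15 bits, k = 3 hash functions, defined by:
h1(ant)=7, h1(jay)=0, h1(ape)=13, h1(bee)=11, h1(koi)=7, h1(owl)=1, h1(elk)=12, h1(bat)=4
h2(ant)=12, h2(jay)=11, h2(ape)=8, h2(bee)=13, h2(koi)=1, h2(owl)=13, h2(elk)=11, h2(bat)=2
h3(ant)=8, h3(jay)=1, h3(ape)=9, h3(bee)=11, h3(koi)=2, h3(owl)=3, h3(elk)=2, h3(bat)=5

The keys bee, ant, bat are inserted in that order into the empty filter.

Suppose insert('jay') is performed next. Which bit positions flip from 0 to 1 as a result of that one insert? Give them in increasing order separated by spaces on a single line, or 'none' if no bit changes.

Answer: 0 1

Derivation:
Start: bits=000000000000000
After insert 'bee': sets bits 11 13 -> bits=000000000001010
After insert 'ant': sets bits 7 8 12 -> bits=000000011001110
After insert 'bat': sets bits 2 4 5 -> bits=001011011001110
insert 'jay' would touch bits 0 1 11; currently bit0=0, bit1=0, bit11=1
Bits that are 0 among those (would change 0->1): 0 1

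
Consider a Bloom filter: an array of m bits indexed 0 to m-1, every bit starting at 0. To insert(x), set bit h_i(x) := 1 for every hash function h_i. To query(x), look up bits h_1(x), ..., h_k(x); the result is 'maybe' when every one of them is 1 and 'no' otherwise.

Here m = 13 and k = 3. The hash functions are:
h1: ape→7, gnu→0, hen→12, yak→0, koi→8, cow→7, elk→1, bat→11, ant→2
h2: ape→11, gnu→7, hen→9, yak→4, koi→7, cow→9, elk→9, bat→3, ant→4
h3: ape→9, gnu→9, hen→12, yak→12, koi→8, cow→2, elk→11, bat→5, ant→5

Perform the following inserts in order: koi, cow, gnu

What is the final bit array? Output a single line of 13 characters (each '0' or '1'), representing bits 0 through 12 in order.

Answer: 1010000111000

Derivation:
Start: bits=0000000000000
After insert 'koi': sets bits 7 8 -> bits=0000000110000
After insert 'cow': sets bits 2 7 9 -> bits=0010000111000
After insert 'gnu': sets bits 0 7 9 -> bits=1010000111000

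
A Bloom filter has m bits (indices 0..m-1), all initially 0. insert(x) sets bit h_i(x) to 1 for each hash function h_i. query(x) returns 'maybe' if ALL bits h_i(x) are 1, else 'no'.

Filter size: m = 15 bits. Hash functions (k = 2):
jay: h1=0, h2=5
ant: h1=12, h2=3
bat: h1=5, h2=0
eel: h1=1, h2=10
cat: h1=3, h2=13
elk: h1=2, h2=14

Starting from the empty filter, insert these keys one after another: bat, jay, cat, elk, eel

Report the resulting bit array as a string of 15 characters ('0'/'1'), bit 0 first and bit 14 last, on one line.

Answer: 111101000010011

Derivation:
Start: bits=000000000000000
After insert 'bat': sets bits 0 5 -> bits=100001000000000
After insert 'jay': sets bits 0 5 -> bits=100001000000000
After insert 'cat': sets bits 3 13 -> bits=100101000000010
After insert 'elk': sets bits 2 14 -> bits=101101000000011
After insert 'eel': sets bits 1 10 -> bits=111101000010011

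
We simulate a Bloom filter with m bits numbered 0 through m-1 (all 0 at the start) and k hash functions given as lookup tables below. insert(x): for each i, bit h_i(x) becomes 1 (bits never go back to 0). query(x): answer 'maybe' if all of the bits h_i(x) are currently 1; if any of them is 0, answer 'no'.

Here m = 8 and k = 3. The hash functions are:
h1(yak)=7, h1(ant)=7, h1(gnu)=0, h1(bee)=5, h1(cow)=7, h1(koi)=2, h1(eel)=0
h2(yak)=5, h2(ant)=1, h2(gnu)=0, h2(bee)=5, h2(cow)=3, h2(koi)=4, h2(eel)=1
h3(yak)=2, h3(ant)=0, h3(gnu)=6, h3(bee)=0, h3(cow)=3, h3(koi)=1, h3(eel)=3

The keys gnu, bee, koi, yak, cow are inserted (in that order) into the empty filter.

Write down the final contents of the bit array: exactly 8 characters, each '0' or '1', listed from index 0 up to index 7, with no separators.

Answer: 11111111

Derivation:
Start: bits=00000000
After insert 'gnu': sets bits 0 6 -> bits=10000010
After insert 'bee': sets bits 0 5 -> bits=10000110
After insert 'koi': sets bits 1 2 4 -> bits=11101110
After insert 'yak': sets bits 2 5 7 -> bits=11101111
After insert 'cow': sets bits 3 7 -> bits=11111111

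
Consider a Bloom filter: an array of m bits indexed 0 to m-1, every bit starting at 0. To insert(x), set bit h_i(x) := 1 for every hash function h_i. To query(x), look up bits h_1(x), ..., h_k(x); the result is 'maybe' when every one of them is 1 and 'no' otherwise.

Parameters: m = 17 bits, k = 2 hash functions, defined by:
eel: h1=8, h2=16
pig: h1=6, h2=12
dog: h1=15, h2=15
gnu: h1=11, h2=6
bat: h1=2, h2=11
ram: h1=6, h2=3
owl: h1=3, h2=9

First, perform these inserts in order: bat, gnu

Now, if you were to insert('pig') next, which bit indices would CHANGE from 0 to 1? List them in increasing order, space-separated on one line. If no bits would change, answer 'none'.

Answer: 12

Derivation:
Start: bits=00000000000000000
After insert 'bat': sets bits 2 11 -> bits=00100000000100000
After insert 'gnu': sets bits 6 11 -> bits=00100010000100000
insert 'pig' would touch bits 6 12; currently bit6=1, bit12=0
Bits that are 0 among those (would change 0->1): 12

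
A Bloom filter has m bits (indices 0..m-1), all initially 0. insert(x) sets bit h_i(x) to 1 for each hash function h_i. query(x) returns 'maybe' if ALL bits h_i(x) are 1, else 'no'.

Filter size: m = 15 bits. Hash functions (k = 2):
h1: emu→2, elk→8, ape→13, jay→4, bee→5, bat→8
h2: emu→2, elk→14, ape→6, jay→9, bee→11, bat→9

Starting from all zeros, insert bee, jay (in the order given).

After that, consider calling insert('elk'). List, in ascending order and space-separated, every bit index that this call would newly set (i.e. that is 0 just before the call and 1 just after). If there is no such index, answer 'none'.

Start: bits=000000000000000
After insert 'bee': sets bits 5 11 -> bits=000001000001000
After insert 'jay': sets bits 4 9 -> bits=000011000101000
insert 'elk' would touch bits 8 14; currently bit8=0, bit14=0
Bits that are 0 among those (would change 0->1): 8 14

Answer: 8 14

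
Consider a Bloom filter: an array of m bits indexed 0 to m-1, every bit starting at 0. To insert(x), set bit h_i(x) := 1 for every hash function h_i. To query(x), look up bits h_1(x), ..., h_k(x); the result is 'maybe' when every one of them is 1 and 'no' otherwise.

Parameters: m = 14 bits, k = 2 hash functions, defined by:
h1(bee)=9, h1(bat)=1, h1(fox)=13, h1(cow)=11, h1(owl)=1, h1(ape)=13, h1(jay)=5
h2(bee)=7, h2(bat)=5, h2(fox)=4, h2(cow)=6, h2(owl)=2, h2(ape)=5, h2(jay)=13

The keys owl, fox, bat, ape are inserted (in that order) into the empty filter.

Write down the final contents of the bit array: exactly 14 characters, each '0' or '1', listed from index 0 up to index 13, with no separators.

Answer: 01101100000001

Derivation:
Start: bits=00000000000000
After insert 'owl': sets bits 1 2 -> bits=01100000000000
After insert 'fox': sets bits 4 13 -> bits=01101000000001
After insert 'bat': sets bits 1 5 -> bits=01101100000001
After insert 'ape': sets bits 5 13 -> bits=01101100000001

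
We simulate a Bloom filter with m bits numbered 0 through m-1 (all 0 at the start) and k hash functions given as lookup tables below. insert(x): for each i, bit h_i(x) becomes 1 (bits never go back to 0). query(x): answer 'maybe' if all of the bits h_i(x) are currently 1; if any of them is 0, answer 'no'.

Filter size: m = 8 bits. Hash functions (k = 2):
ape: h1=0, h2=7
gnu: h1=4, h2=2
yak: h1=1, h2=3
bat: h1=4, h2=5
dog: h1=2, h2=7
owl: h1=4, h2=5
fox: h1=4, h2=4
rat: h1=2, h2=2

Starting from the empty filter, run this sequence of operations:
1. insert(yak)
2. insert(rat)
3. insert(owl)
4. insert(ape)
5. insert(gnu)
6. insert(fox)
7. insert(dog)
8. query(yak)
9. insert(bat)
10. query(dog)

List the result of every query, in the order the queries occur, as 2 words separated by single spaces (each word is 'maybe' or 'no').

Start: bits=00000000
Op 1: insert yak -> sets bits 1 3 -> bits=01010000
Op 2: insert rat -> sets bits 2 -> bits=01110000
Op 3: insert owl -> sets bits 4 5 -> bits=01111100
Op 4: insert ape -> sets bits 0 7 -> bits=11111101
Op 5: insert gnu -> sets bits 2 4 -> bits=11111101
Op 6: insert fox -> sets bits 4 -> bits=11111101
Op 7: insert dog -> sets bits 2 7 -> bits=11111101
Op 8: query yak -> checks bit1=1, bit3=1 (all 1) -> maybe
Op 9: insert bat -> sets bits 4 5 -> bits=11111101
Op 10: query dog -> checks bit2=1, bit7=1 (all 1) -> maybe
Query results in order: maybe maybe

Answer: maybe maybe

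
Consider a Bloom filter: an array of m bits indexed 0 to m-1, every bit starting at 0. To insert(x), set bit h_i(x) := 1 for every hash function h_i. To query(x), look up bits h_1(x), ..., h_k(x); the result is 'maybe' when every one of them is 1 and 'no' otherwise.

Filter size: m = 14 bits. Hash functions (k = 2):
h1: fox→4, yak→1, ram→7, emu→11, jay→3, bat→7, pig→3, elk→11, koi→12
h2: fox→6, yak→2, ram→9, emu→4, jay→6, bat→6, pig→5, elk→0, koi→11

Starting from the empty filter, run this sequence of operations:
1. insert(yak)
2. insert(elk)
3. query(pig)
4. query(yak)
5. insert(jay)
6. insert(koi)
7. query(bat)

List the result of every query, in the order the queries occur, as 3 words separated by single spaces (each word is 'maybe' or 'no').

Start: bits=00000000000000
Op 1: insert yak -> sets bits 1 2 -> bits=01100000000000
Op 2: insert elk -> sets bits 0 11 -> bits=11100000000100
Op 3: query pig -> checks bit3=0, bit5=0 (has a 0) -> no
Op 4: query yak -> checks bit1=1, bit2=1 (all 1) -> maybe
Op 5: insert jay -> sets bits 3 6 -> bits=11110010000100
Op 6: insert koi -> sets bits 11 12 -> bits=11110010000110
Op 7: query bat -> checks bit6=1, bit7=0 (has a 0) -> no
Query results in order: no maybe no

Answer: no maybe no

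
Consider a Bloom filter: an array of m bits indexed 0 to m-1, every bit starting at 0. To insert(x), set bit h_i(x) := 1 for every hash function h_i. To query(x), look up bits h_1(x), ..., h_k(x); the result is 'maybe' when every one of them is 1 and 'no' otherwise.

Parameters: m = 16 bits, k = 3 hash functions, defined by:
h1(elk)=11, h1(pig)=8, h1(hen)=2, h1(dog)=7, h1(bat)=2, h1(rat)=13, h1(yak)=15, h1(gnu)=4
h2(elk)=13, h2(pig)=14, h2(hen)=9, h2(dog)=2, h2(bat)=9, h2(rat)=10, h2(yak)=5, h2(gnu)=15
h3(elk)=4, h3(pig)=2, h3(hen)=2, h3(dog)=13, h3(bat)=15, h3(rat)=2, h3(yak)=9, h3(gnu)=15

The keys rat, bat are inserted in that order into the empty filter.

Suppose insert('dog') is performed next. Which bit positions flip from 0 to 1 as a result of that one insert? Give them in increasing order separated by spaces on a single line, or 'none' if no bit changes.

Start: bits=0000000000000000
After insert 'rat': sets bits 2 10 13 -> bits=0010000000100100
After insert 'bat': sets bits 2 9 15 -> bits=0010000001100101
insert 'dog' would touch bits 2 7 13; currently bit2=1, bit7=0, bit13=1
Bits that are 0 among those (would change 0->1): 7

Answer: 7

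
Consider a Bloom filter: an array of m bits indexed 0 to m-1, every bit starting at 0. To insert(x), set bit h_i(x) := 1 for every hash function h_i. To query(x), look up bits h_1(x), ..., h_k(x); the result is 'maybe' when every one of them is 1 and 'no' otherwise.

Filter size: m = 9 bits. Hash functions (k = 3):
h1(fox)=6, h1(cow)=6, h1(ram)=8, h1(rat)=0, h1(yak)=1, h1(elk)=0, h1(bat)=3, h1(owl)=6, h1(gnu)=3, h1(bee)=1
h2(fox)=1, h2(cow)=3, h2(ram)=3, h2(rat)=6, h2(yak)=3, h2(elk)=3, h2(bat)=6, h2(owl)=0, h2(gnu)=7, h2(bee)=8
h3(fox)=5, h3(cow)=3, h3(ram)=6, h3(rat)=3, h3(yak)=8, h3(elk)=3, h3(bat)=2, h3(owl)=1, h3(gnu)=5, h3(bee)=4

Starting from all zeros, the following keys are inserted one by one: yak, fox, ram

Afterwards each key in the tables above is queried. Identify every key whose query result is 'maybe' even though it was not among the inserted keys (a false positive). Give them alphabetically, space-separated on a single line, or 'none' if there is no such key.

Start: bits=000000000
After insert 'yak': sets bits 1 3 8 -> bits=010100001
After insert 'fox': sets bits 1 5 6 -> bits=010101101
After insert 'ram': sets bits 3 6 8 -> bits=010101101
Not inserted: bat bee cow elk gnu owl rat — query each against bits=010101101:
query bat: checks bit2=0, bit3=1, bit6=1 (has a 0) -> no => not a false positive
query bee: checks bit1=1, bit4=0, bit8=1 (has a 0) -> no => not a false positive
query cow: checks bit3=1, bit6=1 (all 1) -> maybe => FALSE POSITIVE
query elk: checks bit0=0, bit3=1 (has a 0) -> no => not a false positive
query gnu: checks bit3=1, bit5=1, bit7=0 (has a 0) -> no => not a false positive
query owl: checks bit0=0, bit1=1, bit6=1 (has a 0) -> no => not a false positive
query rat: checks bit0=0, bit3=1, bit6=1 (has a 0) -> no => not a false positive
False positives (alphabetical): cow

Answer: cow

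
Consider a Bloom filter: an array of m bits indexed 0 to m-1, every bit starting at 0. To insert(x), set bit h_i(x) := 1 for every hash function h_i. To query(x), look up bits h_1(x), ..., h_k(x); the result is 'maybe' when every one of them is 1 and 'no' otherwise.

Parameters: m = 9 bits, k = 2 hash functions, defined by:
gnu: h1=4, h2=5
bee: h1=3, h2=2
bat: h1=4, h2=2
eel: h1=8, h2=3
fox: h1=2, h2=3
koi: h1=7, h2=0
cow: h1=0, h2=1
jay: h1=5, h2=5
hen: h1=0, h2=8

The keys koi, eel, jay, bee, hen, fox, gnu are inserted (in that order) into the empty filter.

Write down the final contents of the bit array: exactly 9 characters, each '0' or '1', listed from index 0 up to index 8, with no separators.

Answer: 101111011

Derivation:
Start: bits=000000000
After insert 'koi': sets bits 0 7 -> bits=100000010
After insert 'eel': sets bits 3 8 -> bits=100100011
After insert 'jay': sets bits 5 -> bits=100101011
After insert 'bee': sets bits 2 3 -> bits=101101011
After insert 'hen': sets bits 0 8 -> bits=101101011
After insert 'fox': sets bits 2 3 -> bits=101101011
After insert 'gnu': sets bits 4 5 -> bits=101111011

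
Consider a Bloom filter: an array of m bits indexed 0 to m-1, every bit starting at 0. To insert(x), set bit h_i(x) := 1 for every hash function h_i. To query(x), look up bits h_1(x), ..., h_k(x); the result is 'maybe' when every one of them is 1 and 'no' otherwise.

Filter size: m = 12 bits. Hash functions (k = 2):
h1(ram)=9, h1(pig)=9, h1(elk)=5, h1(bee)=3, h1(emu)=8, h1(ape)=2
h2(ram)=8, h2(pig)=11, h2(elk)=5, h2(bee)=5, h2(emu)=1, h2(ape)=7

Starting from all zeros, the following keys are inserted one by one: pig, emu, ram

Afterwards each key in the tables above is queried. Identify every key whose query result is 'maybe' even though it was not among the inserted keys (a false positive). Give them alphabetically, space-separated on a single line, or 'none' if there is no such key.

Answer: none

Derivation:
Start: bits=000000000000
After insert 'pig': sets bits 9 11 -> bits=000000000101
After insert 'emu': sets bits 1 8 -> bits=010000001101
After insert 'ram': sets bits 8 9 -> bits=010000001101
Not inserted: ape bee elk — query each against bits=010000001101:
query ape: checks bit2=0, bit7=0 (has a 0) -> no => not a false positive
query bee: checks bit3=0, bit5=0 (has a 0) -> no => not a false positive
query elk: checks bit5=0 (has a 0) -> no => not a false positive
False positives (alphabetical): none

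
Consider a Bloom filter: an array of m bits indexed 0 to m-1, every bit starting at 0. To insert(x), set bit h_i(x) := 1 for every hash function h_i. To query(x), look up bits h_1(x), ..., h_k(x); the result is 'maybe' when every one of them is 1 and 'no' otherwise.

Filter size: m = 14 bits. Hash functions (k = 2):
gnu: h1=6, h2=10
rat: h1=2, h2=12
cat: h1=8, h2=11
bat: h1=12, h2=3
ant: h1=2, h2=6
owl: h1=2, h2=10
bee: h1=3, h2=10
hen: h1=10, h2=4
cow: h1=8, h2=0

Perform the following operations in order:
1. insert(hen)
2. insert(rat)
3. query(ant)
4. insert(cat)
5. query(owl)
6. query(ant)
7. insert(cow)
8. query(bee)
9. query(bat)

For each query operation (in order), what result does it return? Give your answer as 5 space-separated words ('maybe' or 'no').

Start: bits=00000000000000
Op 1: insert hen -> sets bits 4 10 -> bits=00001000001000
Op 2: insert rat -> sets bits 2 12 -> bits=00101000001010
Op 3: query ant -> checks bit2=1, bit6=0 (has a 0) -> no
Op 4: insert cat -> sets bits 8 11 -> bits=00101000101110
Op 5: query owl -> checks bit2=1, bit10=1 (all 1) -> maybe
Op 6: query ant -> checks bit2=1, bit6=0 (has a 0) -> no
Op 7: insert cow -> sets bits 0 8 -> bits=10101000101110
Op 8: query bee -> checks bit3=0, bit10=1 (has a 0) -> no
Op 9: query bat -> checks bit3=0, bit12=1 (has a 0) -> no
Query results in order: no maybe no no no

Answer: no maybe no no no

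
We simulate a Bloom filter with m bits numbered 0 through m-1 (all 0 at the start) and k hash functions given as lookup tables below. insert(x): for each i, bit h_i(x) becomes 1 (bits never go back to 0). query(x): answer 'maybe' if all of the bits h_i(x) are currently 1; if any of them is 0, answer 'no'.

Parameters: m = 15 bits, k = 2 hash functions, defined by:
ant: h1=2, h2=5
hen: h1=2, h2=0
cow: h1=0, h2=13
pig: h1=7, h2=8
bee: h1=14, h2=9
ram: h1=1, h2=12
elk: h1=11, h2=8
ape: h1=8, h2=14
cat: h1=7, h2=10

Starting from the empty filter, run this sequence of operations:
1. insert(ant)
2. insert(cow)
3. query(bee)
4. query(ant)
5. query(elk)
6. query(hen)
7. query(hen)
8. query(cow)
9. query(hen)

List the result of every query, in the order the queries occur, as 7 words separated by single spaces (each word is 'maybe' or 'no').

Answer: no maybe no maybe maybe maybe maybe

Derivation:
Start: bits=000000000000000
Op 1: insert ant -> sets bits 2 5 -> bits=001001000000000
Op 2: insert cow -> sets bits 0 13 -> bits=101001000000010
Op 3: query bee -> checks bit9=0, bit14=0 (has a 0) -> no
Op 4: query ant -> checks bit2=1, bit5=1 (all 1) -> maybe
Op 5: query elk -> checks bit8=0, bit11=0 (has a 0) -> no
Op 6: query hen -> checks bit0=1, bit2=1 (all 1) -> maybe
Op 7: query hen -> checks bit0=1, bit2=1 (all 1) -> maybe
Op 8: query cow -> checks bit0=1, bit13=1 (all 1) -> maybe
Op 9: query hen -> checks bit0=1, bit2=1 (all 1) -> maybe
Query results in order: no maybe no maybe maybe maybe maybe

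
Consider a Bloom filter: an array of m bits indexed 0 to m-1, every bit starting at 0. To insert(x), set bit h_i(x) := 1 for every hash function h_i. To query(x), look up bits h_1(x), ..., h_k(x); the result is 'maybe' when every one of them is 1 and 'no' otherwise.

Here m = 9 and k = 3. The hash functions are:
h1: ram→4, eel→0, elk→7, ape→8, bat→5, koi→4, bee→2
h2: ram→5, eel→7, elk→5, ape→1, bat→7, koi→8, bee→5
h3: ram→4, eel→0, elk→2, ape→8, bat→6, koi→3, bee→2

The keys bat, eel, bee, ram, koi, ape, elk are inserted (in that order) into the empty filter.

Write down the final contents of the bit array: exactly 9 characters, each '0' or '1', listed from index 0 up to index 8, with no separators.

Answer: 111111111

Derivation:
Start: bits=000000000
After insert 'bat': sets bits 5 6 7 -> bits=000001110
After insert 'eel': sets bits 0 7 -> bits=100001110
After insert 'bee': sets bits 2 5 -> bits=101001110
After insert 'ram': sets bits 4 5 -> bits=101011110
After insert 'koi': sets bits 3 4 8 -> bits=101111111
After insert 'ape': sets bits 1 8 -> bits=111111111
After insert 'elk': sets bits 2 5 7 -> bits=111111111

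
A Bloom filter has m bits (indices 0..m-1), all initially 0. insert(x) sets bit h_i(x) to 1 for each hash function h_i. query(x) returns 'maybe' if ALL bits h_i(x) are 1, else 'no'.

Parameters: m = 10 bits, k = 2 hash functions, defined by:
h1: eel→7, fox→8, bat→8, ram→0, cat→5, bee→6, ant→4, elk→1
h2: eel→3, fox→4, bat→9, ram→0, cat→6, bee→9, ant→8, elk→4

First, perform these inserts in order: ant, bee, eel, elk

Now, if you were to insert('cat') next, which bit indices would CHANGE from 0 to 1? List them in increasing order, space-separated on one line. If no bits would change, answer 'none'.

Start: bits=0000000000
After insert 'ant': sets bits 4 8 -> bits=0000100010
After insert 'bee': sets bits 6 9 -> bits=0000101011
After insert 'eel': sets bits 3 7 -> bits=0001101111
After insert 'elk': sets bits 1 4 -> bits=0101101111
insert 'cat' would touch bits 5 6; currently bit5=0, bit6=1
Bits that are 0 among those (would change 0->1): 5

Answer: 5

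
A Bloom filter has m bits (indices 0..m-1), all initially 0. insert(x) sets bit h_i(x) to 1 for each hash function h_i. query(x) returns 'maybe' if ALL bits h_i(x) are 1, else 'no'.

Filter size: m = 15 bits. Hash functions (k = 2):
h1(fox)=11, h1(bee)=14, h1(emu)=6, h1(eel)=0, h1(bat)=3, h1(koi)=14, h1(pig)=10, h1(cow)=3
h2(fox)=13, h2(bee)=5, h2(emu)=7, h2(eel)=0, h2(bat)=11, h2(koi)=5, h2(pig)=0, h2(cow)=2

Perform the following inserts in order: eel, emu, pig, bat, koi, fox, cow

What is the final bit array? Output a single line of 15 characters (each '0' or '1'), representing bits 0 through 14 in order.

Start: bits=000000000000000
After insert 'eel': sets bits 0 -> bits=100000000000000
After insert 'emu': sets bits 6 7 -> bits=100000110000000
After insert 'pig': sets bits 0 10 -> bits=100000110010000
After insert 'bat': sets bits 3 11 -> bits=100100110011000
After insert 'koi': sets bits 5 14 -> bits=100101110011001
After insert 'fox': sets bits 11 13 -> bits=100101110011011
After insert 'cow': sets bits 2 3 -> bits=101101110011011

Answer: 101101110011011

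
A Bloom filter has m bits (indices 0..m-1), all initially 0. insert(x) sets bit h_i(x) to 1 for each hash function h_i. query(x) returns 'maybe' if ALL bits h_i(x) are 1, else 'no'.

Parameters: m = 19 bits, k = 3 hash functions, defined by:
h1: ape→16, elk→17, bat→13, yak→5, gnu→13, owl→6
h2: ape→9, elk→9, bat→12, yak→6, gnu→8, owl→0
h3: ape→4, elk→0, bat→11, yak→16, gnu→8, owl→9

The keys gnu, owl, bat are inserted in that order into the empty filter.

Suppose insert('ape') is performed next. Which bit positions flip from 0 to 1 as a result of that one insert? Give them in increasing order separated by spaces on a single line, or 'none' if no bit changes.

Answer: 4 16

Derivation:
Start: bits=0000000000000000000
After insert 'gnu': sets bits 8 13 -> bits=0000000010000100000
After insert 'owl': sets bits 0 6 9 -> bits=1000001011000100000
After insert 'bat': sets bits 11 12 13 -> bits=1000001011011100000
insert 'ape' would touch bits 4 9 16; currently bit4=0, bit9=1, bit16=0
Bits that are 0 among those (would change 0->1): 4 16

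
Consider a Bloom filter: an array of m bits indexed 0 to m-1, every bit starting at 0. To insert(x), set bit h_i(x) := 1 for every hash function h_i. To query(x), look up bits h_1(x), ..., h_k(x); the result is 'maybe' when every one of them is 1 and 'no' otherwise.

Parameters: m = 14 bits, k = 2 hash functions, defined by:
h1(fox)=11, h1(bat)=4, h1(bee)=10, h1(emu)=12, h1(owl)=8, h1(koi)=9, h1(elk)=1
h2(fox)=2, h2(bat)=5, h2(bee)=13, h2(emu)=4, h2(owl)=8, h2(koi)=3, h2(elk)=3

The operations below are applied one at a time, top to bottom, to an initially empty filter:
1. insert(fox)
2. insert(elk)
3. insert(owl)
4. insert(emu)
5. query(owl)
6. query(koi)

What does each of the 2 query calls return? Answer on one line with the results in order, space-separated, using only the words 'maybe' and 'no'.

Answer: maybe no

Derivation:
Start: bits=00000000000000
Op 1: insert fox -> sets bits 2 11 -> bits=00100000000100
Op 2: insert elk -> sets bits 1 3 -> bits=01110000000100
Op 3: insert owl -> sets bits 8 -> bits=01110000100100
Op 4: insert emu -> sets bits 4 12 -> bits=01111000100110
Op 5: query owl -> checks bit8=1 (all 1) -> maybe
Op 6: query koi -> checks bit3=1, bit9=0 (has a 0) -> no
Query results in order: maybe no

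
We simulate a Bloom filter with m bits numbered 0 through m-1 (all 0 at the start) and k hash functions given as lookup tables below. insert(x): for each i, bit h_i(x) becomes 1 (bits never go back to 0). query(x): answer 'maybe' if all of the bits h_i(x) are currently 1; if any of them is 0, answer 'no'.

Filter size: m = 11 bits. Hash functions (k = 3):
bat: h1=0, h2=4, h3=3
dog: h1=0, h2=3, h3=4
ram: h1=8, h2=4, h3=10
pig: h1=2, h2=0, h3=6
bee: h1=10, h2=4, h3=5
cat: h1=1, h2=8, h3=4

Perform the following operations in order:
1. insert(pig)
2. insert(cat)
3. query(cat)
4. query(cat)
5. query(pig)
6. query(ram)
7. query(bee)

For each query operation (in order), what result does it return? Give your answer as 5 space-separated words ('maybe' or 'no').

Answer: maybe maybe maybe no no

Derivation:
Start: bits=00000000000
Op 1: insert pig -> sets bits 0 2 6 -> bits=10100010000
Op 2: insert cat -> sets bits 1 4 8 -> bits=11101010100
Op 3: query cat -> checks bit1=1, bit4=1, bit8=1 (all 1) -> maybe
Op 4: query cat -> checks bit1=1, bit4=1, bit8=1 (all 1) -> maybe
Op 5: query pig -> checks bit0=1, bit2=1, bit6=1 (all 1) -> maybe
Op 6: query ram -> checks bit4=1, bit8=1, bit10=0 (has a 0) -> no
Op 7: query bee -> checks bit4=1, bit5=0, bit10=0 (has a 0) -> no
Query results in order: maybe maybe maybe no no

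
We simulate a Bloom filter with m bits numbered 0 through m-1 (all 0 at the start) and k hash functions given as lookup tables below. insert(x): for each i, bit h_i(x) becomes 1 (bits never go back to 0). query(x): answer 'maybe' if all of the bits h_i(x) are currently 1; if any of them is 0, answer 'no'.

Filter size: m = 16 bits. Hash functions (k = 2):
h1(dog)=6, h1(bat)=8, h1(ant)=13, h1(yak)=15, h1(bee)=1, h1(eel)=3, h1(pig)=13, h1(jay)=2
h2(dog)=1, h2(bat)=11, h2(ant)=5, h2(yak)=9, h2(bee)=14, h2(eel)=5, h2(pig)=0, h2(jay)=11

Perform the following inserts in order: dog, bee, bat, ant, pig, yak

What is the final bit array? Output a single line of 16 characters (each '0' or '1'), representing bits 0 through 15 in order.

Answer: 1100011011010111

Derivation:
Start: bits=0000000000000000
After insert 'dog': sets bits 1 6 -> bits=0100001000000000
After insert 'bee': sets bits 1 14 -> bits=0100001000000010
After insert 'bat': sets bits 8 11 -> bits=0100001010010010
After insert 'ant': sets bits 5 13 -> bits=0100011010010110
After insert 'pig': sets bits 0 13 -> bits=1100011010010110
After insert 'yak': sets bits 9 15 -> bits=1100011011010111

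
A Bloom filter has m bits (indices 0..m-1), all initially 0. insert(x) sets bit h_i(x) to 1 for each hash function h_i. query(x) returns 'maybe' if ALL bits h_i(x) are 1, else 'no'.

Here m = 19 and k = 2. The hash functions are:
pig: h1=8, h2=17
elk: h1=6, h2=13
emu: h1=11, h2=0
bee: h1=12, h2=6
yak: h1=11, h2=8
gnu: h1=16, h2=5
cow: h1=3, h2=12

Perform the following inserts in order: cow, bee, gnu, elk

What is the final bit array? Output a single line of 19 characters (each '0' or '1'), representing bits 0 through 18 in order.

Start: bits=0000000000000000000
After insert 'cow': sets bits 3 12 -> bits=0001000000001000000
After insert 'bee': sets bits 6 12 -> bits=0001001000001000000
After insert 'gnu': sets bits 5 16 -> bits=0001011000001000100
After insert 'elk': sets bits 6 13 -> bits=0001011000001100100

Answer: 0001011000001100100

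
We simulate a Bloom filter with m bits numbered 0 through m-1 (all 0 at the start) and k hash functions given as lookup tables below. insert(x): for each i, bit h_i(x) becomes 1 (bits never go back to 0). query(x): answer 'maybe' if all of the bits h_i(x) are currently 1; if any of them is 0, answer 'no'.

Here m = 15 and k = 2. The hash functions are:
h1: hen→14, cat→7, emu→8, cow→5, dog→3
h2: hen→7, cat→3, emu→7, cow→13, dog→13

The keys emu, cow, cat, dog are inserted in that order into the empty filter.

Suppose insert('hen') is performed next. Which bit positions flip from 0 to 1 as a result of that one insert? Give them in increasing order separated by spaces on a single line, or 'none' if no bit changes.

Answer: 14

Derivation:
Start: bits=000000000000000
After insert 'emu': sets bits 7 8 -> bits=000000011000000
After insert 'cow': sets bits 5 13 -> bits=000001011000010
After insert 'cat': sets bits 3 7 -> bits=000101011000010
After insert 'dog': sets bits 3 13 -> bits=000101011000010
insert 'hen' would touch bits 7 14; currently bit7=1, bit14=0
Bits that are 0 among those (would change 0->1): 14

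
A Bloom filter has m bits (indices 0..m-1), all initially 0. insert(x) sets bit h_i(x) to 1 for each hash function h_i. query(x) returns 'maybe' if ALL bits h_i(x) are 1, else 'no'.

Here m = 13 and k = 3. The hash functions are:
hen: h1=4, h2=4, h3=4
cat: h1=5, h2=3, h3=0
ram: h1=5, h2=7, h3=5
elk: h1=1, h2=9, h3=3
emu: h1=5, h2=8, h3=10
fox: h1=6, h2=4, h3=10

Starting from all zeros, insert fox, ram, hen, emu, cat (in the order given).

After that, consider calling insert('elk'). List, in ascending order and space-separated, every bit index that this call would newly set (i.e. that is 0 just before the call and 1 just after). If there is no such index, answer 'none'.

Answer: 1 9

Derivation:
Start: bits=0000000000000
After insert 'fox': sets bits 4 6 10 -> bits=0000101000100
After insert 'ram': sets bits 5 7 -> bits=0000111100100
After insert 'hen': sets bits 4 -> bits=0000111100100
After insert 'emu': sets bits 5 8 10 -> bits=0000111110100
After insert 'cat': sets bits 0 3 5 -> bits=1001111110100
insert 'elk' would touch bits 1 3 9; currently bit1=0, bit3=1, bit9=0
Bits that are 0 among those (would change 0->1): 1 9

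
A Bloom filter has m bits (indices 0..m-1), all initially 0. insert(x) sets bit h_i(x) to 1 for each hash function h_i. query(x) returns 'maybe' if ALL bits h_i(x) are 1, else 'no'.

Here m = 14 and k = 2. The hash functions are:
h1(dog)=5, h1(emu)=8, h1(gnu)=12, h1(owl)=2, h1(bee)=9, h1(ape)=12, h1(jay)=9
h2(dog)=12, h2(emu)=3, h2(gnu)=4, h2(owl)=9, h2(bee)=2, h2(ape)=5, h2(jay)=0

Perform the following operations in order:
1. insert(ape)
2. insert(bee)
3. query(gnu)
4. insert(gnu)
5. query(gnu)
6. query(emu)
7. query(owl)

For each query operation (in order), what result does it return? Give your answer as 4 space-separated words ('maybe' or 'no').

Start: bits=00000000000000
Op 1: insert ape -> sets bits 5 12 -> bits=00000100000010
Op 2: insert bee -> sets bits 2 9 -> bits=00100100010010
Op 3: query gnu -> checks bit4=0, bit12=1 (has a 0) -> no
Op 4: insert gnu -> sets bits 4 12 -> bits=00101100010010
Op 5: query gnu -> checks bit4=1, bit12=1 (all 1) -> maybe
Op 6: query emu -> checks bit3=0, bit8=0 (has a 0) -> no
Op 7: query owl -> checks bit2=1, bit9=1 (all 1) -> maybe
Query results in order: no maybe no maybe

Answer: no maybe no maybe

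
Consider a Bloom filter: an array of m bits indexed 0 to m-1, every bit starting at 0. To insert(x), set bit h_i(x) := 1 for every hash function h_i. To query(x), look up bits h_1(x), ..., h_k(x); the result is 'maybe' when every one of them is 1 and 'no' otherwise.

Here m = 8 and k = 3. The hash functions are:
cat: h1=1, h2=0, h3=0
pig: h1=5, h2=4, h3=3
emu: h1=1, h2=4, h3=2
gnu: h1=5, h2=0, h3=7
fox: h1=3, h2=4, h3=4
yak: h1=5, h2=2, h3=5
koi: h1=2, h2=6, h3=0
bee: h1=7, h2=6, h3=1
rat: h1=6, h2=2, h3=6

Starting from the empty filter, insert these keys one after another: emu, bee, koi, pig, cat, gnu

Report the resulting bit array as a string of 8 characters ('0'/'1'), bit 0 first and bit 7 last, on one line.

Start: bits=00000000
After insert 'emu': sets bits 1 2 4 -> bits=01101000
After insert 'bee': sets bits 1 6 7 -> bits=01101011
After insert 'koi': sets bits 0 2 6 -> bits=11101011
After insert 'pig': sets bits 3 4 5 -> bits=11111111
After insert 'cat': sets bits 0 1 -> bits=11111111
After insert 'gnu': sets bits 0 5 7 -> bits=11111111

Answer: 11111111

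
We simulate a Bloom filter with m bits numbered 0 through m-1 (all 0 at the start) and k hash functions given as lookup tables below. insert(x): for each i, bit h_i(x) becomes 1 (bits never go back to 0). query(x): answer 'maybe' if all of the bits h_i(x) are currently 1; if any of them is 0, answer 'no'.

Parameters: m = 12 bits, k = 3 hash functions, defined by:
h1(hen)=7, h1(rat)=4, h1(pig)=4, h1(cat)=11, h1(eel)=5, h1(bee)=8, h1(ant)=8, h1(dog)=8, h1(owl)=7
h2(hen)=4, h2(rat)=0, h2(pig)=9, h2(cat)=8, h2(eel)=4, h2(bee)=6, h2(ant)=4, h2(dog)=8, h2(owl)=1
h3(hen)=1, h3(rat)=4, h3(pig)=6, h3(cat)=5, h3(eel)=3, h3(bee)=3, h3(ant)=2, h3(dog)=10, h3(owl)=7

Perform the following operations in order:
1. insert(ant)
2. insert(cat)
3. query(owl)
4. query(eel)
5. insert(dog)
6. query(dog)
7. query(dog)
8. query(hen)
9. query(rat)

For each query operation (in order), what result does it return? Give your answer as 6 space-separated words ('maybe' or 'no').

Answer: no no maybe maybe no no

Derivation:
Start: bits=000000000000
Op 1: insert ant -> sets bits 2 4 8 -> bits=001010001000
Op 2: insert cat -> sets bits 5 8 11 -> bits=001011001001
Op 3: query owl -> checks bit1=0, bit7=0 (has a 0) -> no
Op 4: query eel -> checks bit3=0, bit4=1, bit5=1 (has a 0) -> no
Op 5: insert dog -> sets bits 8 10 -> bits=001011001011
Op 6: query dog -> checks bit8=1, bit10=1 (all 1) -> maybe
Op 7: query dog -> checks bit8=1, bit10=1 (all 1) -> maybe
Op 8: query hen -> checks bit1=0, bit4=1, bit7=0 (has a 0) -> no
Op 9: query rat -> checks bit0=0, bit4=1 (has a 0) -> no
Query results in order: no no maybe maybe no no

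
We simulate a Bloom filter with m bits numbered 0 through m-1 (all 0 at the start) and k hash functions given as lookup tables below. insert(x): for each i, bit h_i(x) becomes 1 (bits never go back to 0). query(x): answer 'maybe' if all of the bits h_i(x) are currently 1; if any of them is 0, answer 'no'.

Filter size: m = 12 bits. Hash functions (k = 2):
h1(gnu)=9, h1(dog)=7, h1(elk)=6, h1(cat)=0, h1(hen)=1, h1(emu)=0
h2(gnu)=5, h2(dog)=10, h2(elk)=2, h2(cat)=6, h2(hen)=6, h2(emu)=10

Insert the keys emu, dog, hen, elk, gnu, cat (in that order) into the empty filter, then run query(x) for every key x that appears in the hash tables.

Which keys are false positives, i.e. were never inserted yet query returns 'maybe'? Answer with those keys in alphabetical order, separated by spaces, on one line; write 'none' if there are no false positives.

Start: bits=000000000000
After insert 'emu': sets bits 0 10 -> bits=100000000010
After insert 'dog': sets bits 7 10 -> bits=100000010010
After insert 'hen': sets bits 1 6 -> bits=110000110010
After insert 'elk': sets bits 2 6 -> bits=111000110010
After insert 'gnu': sets bits 5 9 -> bits=111001110110
After insert 'cat': sets bits 0 6 -> bits=111001110110
Not inserted: (none) — query each against bits=111001110110:
False positives (alphabetical): none

Answer: none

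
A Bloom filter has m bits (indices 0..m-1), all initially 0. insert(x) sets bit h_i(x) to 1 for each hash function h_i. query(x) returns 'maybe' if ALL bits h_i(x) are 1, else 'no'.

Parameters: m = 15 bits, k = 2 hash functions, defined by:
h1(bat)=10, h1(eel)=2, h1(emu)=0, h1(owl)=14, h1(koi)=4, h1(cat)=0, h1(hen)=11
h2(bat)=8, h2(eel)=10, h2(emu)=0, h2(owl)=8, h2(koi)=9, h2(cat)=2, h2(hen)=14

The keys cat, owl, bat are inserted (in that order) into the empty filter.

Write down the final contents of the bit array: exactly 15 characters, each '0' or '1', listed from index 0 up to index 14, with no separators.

Start: bits=000000000000000
After insert 'cat': sets bits 0 2 -> bits=101000000000000
After insert 'owl': sets bits 8 14 -> bits=101000001000001
After insert 'bat': sets bits 8 10 -> bits=101000001010001

Answer: 101000001010001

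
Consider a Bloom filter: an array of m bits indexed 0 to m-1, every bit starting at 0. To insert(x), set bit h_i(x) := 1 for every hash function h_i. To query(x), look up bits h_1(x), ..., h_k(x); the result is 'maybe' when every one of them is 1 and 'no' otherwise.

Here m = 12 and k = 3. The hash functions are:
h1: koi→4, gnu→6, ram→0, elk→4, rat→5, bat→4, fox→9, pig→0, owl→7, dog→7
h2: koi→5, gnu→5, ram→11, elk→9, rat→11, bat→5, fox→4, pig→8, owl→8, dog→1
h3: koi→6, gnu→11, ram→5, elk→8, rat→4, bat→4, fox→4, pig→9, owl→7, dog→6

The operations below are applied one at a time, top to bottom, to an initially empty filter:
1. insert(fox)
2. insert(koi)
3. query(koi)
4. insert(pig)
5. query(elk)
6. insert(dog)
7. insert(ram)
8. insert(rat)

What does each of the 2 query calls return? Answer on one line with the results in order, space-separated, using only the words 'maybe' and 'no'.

Start: bits=000000000000
Op 1: insert fox -> sets bits 4 9 -> bits=000010000100
Op 2: insert koi -> sets bits 4 5 6 -> bits=000011100100
Op 3: query koi -> checks bit4=1, bit5=1, bit6=1 (all 1) -> maybe
Op 4: insert pig -> sets bits 0 8 9 -> bits=100011101100
Op 5: query elk -> checks bit4=1, bit8=1, bit9=1 (all 1) -> maybe
Op 6: insert dog -> sets bits 1 6 7 -> bits=110011111100
Op 7: insert ram -> sets bits 0 5 11 -> bits=110011111101
Op 8: insert rat -> sets bits 4 5 11 -> bits=110011111101
Query results in order: maybe maybe

Answer: maybe maybe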